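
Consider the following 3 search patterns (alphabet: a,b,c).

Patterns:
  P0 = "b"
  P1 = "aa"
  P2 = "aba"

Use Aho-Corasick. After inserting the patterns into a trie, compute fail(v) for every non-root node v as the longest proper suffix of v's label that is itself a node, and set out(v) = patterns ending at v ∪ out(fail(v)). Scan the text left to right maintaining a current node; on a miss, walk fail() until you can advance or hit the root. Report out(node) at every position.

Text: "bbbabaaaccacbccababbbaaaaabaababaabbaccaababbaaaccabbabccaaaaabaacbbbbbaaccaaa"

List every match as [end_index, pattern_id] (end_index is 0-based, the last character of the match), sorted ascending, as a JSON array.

Build automaton:
Trie nodes:
  n0 'ε': a→2 b→1
  n1 'b': ·  ←P0
  n2 'a': a→3 b→4
  n3 'aa': ·  ←P1
  n4 'ab': a→5
  n5 'aba': ·  ←P2

Failure links (BFS by depth):
  n1('b'): parent n0 fail=0; on 'b' 0 → fail=0;  out {0}∪∅={0}
  n2('a'): parent n0 fail=0; on 'a' 0 → fail=0;  out ∅∪∅=∅
  n3('aa'): parent n2 fail=0; on 'a' 0 → fail=2;  out {1}∪∅={1}
  n4('ab'): parent n2 fail=0; on 'b' 0 → fail=1;  out ∅∪{0}={0}
  n5('aba'): parent n4 fail=1; on 'a' 1→0 → fail=2;  out {2}∪∅={2}

Run:
[0] read 'b'  n0⇒n1  ** P0@[0:0]
[1] read 'b'  n1⇒n1 ·f  ** P0@[1:1]
[2] read 'b'  n1⇒n1 ·f  ** P0@[2:2]
[3] read 'a'  n1⇒n2 ·f
[4] read 'b'  n2⇒n4  ** P0@[4:4]
[5] read 'a'  n4⇒n5  ** P2@[3:5]
[6] read 'a'  n5⇒n3 ·f  ** P1@[5:6]
[7] read 'a'  n3⇒n3 ·f  ** P1@[6:7]
[8] read 'c'  n3⇒n0 ·f
[9] read 'c'  n0⇒n0
[10] read 'a'  n0⇒n2
[11] read 'c'  n2⇒n0 ·f
[12] read 'b'  n0⇒n1  ** P0@[12:12]
[13] read 'c'  n1⇒n0 ·f
[14] read 'c'  n0⇒n0
[15] read 'a'  n0⇒n2
[16] read 'b'  n2⇒n4  ** P0@[16:16]
[17] read 'a'  n4⇒n5  ** P2@[15:17]
[18] read 'b'  n5⇒n4 ·f  ** P0@[18:18]
[19] read 'b'  n4⇒n1 ·f  ** P0@[19:19]
[20] read 'b'  n1⇒n1 ·f  ** P0@[20:20]
[21] read 'a'  n1⇒n2 ·f
[22] read 'a'  n2⇒n3  ** P1@[21:22]
[23] read 'a'  n3⇒n3 ·f  ** P1@[22:23]
[24] read 'a'  n3⇒n3 ·f  ** P1@[23:24]
[25] read 'a'  n3⇒n3 ·f  ** P1@[24:25]
[26] read 'b'  n3⇒n4 ·f  ** P0@[26:26]
[27] read 'a'  n4⇒n5  ** P2@[25:27]
[28] read 'a'  n5⇒n3 ·f  ** P1@[27:28]
[29] read 'b'  n3⇒n4 ·f  ** P0@[29:29]
[30] read 'a'  n4⇒n5  ** P2@[28:30]
[31] read 'b'  n5⇒n4 ·f  ** P0@[31:31]
[32] read 'a'  n4⇒n5  ** P2@[30:32]
[33] read 'a'  n5⇒n3 ·f  ** P1@[32:33]
[34] read 'b'  n3⇒n4 ·f  ** P0@[34:34]
[35] read 'b'  n4⇒n1 ·f  ** P0@[35:35]
[36] read 'a'  n1⇒n2 ·f
[37] read 'c'  n2⇒n0 ·f
[38] read 'c'  n0⇒n0
[39] read 'a'  n0⇒n2
[40] read 'a'  n2⇒n3  ** P1@[39:40]
[41] read 'b'  n3⇒n4 ·f  ** P0@[41:41]
[42] read 'a'  n4⇒n5  ** P2@[40:42]
[43] read 'b'  n5⇒n4 ·f  ** P0@[43:43]
[44] read 'b'  n4⇒n1 ·f  ** P0@[44:44]
[45] read 'a'  n1⇒n2 ·f
[46] read 'a'  n2⇒n3  ** P1@[45:46]
[47] read 'a'  n3⇒n3 ·f  ** P1@[46:47]
[48] read 'c'  n3⇒n0 ·f
[49] read 'c'  n0⇒n0
[50] read 'a'  n0⇒n2
[51] read 'b'  n2⇒n4  ** P0@[51:51]
[52] read 'b'  n4⇒n1 ·f  ** P0@[52:52]
[53] read 'a'  n1⇒n2 ·f
[54] read 'b'  n2⇒n4  ** P0@[54:54]
[55] read 'c'  n4⇒n0 ·f
[56] read 'c'  n0⇒n0
[57] read 'a'  n0⇒n2
[58] read 'a'  n2⇒n3  ** P1@[57:58]
[59] read 'a'  n3⇒n3 ·f  ** P1@[58:59]
[60] read 'a'  n3⇒n3 ·f  ** P1@[59:60]
[61] read 'a'  n3⇒n3 ·f  ** P1@[60:61]
[62] read 'b'  n3⇒n4 ·f  ** P0@[62:62]
[63] read 'a'  n4⇒n5  ** P2@[61:63]
[64] read 'a'  n5⇒n3 ·f  ** P1@[63:64]
[65] read 'c'  n3⇒n0 ·f
[66] read 'b'  n0⇒n1  ** P0@[66:66]
[67] read 'b'  n1⇒n1 ·f  ** P0@[67:67]
[68] read 'b'  n1⇒n1 ·f  ** P0@[68:68]
[69] read 'b'  n1⇒n1 ·f  ** P0@[69:69]
[70] read 'b'  n1⇒n1 ·f  ** P0@[70:70]
[71] read 'a'  n1⇒n2 ·f
[72] read 'a'  n2⇒n3  ** P1@[71:72]
[73] read 'c'  n3⇒n0 ·f
[74] read 'c'  n0⇒n0
[75] read 'a'  n0⇒n2
[76] read 'a'  n2⇒n3  ** P1@[75:76]
[77] read 'a'  n3⇒n3 ·f  ** P1@[76:77]

Result: [[0,0],[1,0],[2,0],[4,0],[5,2],[6,1],[7,1],[12,0],[16,0],[17,2],[18,0],[19,0],[20,0],[22,1],[23,1],[24,1],[25,1],[26,0],[27,2],[28,1],[29,0],[30,2],[31,0],[32,2],[33,1],[34,0],[35,0],[40,1],[41,0],[42,2],[43,0],[44,0],[46,1],[47,1],[51,0],[52,0],[54,0],[58,1],[59,1],[60,1],[61,1],[62,0],[63,2],[64,1],[66,0],[67,0],[68,0],[69,0],[70,0],[72,1],[76,1],[77,1]]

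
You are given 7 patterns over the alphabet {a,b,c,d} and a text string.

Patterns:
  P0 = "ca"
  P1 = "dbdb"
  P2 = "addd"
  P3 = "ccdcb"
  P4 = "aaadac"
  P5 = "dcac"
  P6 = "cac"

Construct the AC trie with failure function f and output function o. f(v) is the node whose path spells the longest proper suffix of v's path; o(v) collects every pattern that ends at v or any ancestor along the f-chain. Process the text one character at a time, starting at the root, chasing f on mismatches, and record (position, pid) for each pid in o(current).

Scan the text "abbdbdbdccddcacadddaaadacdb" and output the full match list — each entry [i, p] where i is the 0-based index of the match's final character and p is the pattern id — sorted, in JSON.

Construct AC machine:
Trie (insert patterns):
  0='ε' goto a→7 c→1 d→3
  1='c' goto a→2 c→11
  2='ca' goto c→23  [P0 ends]
  3='d' goto b→4 c→20
  4='db' goto d→5
  5='dbd' goto b→6
  6='dbdb' goto ·  [P1 ends]
  7='a' goto a→15 d→8
  8='ad' goto d→9
  9='add' goto d→10
  10='addd' goto ·  [P2 ends]
  11='cc' goto d→12
  12='ccd' goto c→13
  13='ccdc' goto b→14
  14='ccdcb' goto ·  [P3 ends]
  15='aa' goto a→16
  16='aaa' goto d→17
  17='aaad' goto a→18
  18='aaada' goto c→19
  19='aaadac' goto ·  [P4 ends]
  20='dc' goto a→21
  21='dca' goto c→22
  22='dcac' goto ·  [P5 ends]
  23='cac' goto ·  [P6 ends]

BFS fail/out derivation:
  fail(1) 'c': from fail(0)=0 chase 'c': 0 ⇒ 0;  out=∅∪out(0)=∅
  fail(3) 'd': from fail(0)=0 chase 'd': 0 ⇒ 0;  out=∅∪out(0)=∅
  fail(7) 'a': from fail(0)=0 chase 'a': 0 ⇒ 0;  out=∅∪out(0)=∅
  fail(2) 'ca': from fail(1)=0 chase 'a': 0 ⇒ 7;  out={0}∪out(7)={0}
  fail(4) 'db': from fail(3)=0 chase 'b': 0 ⇒ 0;  out=∅∪out(0)=∅
  fail(8) 'ad': from fail(7)=0 chase 'd': 0 ⇒ 3;  out=∅∪out(3)=∅
  fail(11) 'cc': from fail(1)=0 chase 'c': 0 ⇒ 1;  out=∅∪out(1)=∅
  fail(15) 'aa': from fail(7)=0 chase 'a': 0 ⇒ 7;  out=∅∪out(7)=∅
  fail(20) 'dc': from fail(3)=0 chase 'c': 0 ⇒ 1;  out=∅∪out(1)=∅
  fail(5) 'dbd': from fail(4)=0 chase 'd': 0 ⇒ 3;  out=∅∪out(3)=∅
  fail(9) 'add': from fail(8)=3 chase 'd': 3→0 ⇒ 3;  out=∅∪out(3)=∅
  fail(12) 'ccd': from fail(11)=1 chase 'd': 1→0 ⇒ 3;  out=∅∪out(3)=∅
  fail(16) 'aaa': from fail(15)=7 chase 'a': 7 ⇒ 15;  out=∅∪out(15)=∅
  fail(21) 'dca': from fail(20)=1 chase 'a': 1 ⇒ 2;  out=∅∪out(2)={0}
  fail(23) 'cac': from fail(2)=7 chase 'c': 7→0 ⇒ 1;  out={6}∪out(1)={6}
  fail(6) 'dbdb': from fail(5)=3 chase 'b': 3 ⇒ 4;  out={1}∪out(4)={1}
  fail(10) 'addd': from fail(9)=3 chase 'd': 3→0 ⇒ 3;  out={2}∪out(3)={2}
  fail(13) 'ccdc': from fail(12)=3 chase 'c': 3 ⇒ 20;  out=∅∪out(20)=∅
  fail(17) 'aaad': from fail(16)=15 chase 'd': 15→7 ⇒ 8;  out=∅∪out(8)=∅
  fail(22) 'dcac': from fail(21)=2 chase 'c': 2 ⇒ 23;  out={5}∪out(23)={5,6}
  fail(14) 'ccdcb': from fail(13)=20 chase 'b': 20→1→0 ⇒ 0;  out={3}∪out(0)={3}
  fail(18) 'aaada': from fail(17)=8 chase 'a': 8→3→0 ⇒ 7;  out=∅∪out(7)=∅
  fail(19) 'aaadac': from fail(18)=7 chase 'c': 7→0 ⇒ 1;  out={4}∪out(1)={4}

Scan:
[0] read 'a'  n0⇒n7
[1] read 'b'  n7⇒n0 ·f
[2] read 'b'  n0⇒n0
[3] read 'd'  n0⇒n3
[4] read 'b'  n3⇒n4
[5] read 'd'  n4⇒n5
[6] read 'b'  n5⇒n6  ** P1@[3:6]
[7] read 'd'  n6⇒n5 ·f
[8] read 'c'  n5⇒n20 ·f
[9] read 'c'  n20⇒n11 ·f
[10] read 'd'  n11⇒n12
[11] read 'd'  n12⇒n3 ·f
[12] read 'c'  n3⇒n20
[13] read 'a'  n20⇒n21  ** P0@[12:13]
[14] read 'c'  n21⇒n22  ** P5@[11:14],P6@[12:14]
[15] read 'a'  n22⇒n2 ·f  ** P0@[14:15]
[16] read 'd'  n2⇒n8 ·f
[17] read 'd'  n8⇒n9
[18] read 'd'  n9⇒n10  ** P2@[15:18]
[19] read 'a'  n10⇒n7 ·f
[20] read 'a'  n7⇒n15
[21] read 'a'  n15⇒n16
[22] read 'd'  n16⇒n17
[23] read 'a'  n17⇒n18
[24] read 'c'  n18⇒n19  ** P4@[19:24]
[25] read 'd'  n19⇒n3 ·f
[26] read 'b'  n3⇒n4

Matches: [[6,1],[13,0],[14,5],[14,6],[15,0],[18,2],[24,4]]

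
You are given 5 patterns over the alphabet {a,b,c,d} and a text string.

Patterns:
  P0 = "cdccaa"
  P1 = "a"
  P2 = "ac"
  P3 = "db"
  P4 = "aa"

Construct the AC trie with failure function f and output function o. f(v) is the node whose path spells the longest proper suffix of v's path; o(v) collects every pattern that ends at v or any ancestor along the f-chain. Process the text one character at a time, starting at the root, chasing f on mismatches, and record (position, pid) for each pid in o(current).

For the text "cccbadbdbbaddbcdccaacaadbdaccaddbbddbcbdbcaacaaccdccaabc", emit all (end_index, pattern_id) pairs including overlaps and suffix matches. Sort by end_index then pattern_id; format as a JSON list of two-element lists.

Build automaton:
Trie (insert patterns):
  0='ε' goto a→7 c→1 d→9
  1='c' goto d→2
  2='cd' goto c→3
  3='cdc' goto c→4
  4='cdcc' goto a→5
  5='cdcca' goto a→6
  6='cdccaa' goto ·  [P0 ends]
  7='a' goto a→11 c→8  [P1 ends]
  8='ac' goto ·  [P2 ends]
  9='d' goto b→10
  10='db' goto ·  [P3 ends]
  11='aa' goto ·  [P4 ends]

Failure links (BFS by depth):
  fail(1) 'c': from fail(0)=0 chase 'c': 0 ⇒ 0;  out=∅∪out(0)=∅
  fail(7) 'a': from fail(0)=0 chase 'a': 0 ⇒ 0;  out={1}∪out(0)={1}
  fail(9) 'd': from fail(0)=0 chase 'd': 0 ⇒ 0;  out=∅∪out(0)=∅
  fail(2) 'cd': from fail(1)=0 chase 'd': 0 ⇒ 9;  out=∅∪out(9)=∅
  fail(8) 'ac': from fail(7)=0 chase 'c': 0 ⇒ 1;  out={2}∪out(1)={2}
  fail(10) 'db': from fail(9)=0 chase 'b': 0 ⇒ 0;  out={3}∪out(0)={3}
  fail(11) 'aa': from fail(7)=0 chase 'a': 0 ⇒ 7;  out={4}∪out(7)={1,4}
  fail(3) 'cdc': from fail(2)=9 chase 'c': 9→0 ⇒ 1;  out=∅∪out(1)=∅
  fail(4) 'cdcc': from fail(3)=1 chase 'c': 1→0 ⇒ 1;  out=∅∪out(1)=∅
  fail(5) 'cdcca': from fail(4)=1 chase 'a': 1→0 ⇒ 7;  out=∅∪out(7)={1}
  fail(6) 'cdccaa': from fail(5)=7 chase 'a': 7 ⇒ 11;  out={0}∪out(11)={0,1,4}

Scan:
i=0 'c': node 0→1
i=1 'c': node 1→1 (via fail)
i=2 'c': node 1→1 (via fail)
i=3 'b': node 1→0 (via fail)
i=4 'a': node 0→7  emit P1@[4:4]
i=5 'd': node 7→9 (via fail)
i=6 'b': node 9→10  emit P3@[5:6]
i=7 'd': node 10→9 (via fail)
i=8 'b': node 9→10  emit P3@[7:8]
i=9 'b': node 10→0 (via fail)
i=10 'a': node 0→7  emit P1@[10:10]
i=11 'd': node 7→9 (via fail)
i=12 'd': node 9→9 (via fail)
i=13 'b': node 9→10  emit P3@[12:13]
i=14 'c': node 10→1 (via fail)
i=15 'd': node 1→2
i=16 'c': node 2→3
i=17 'c': node 3→4
i=18 'a': node 4→5  emit P1@[18:18]
i=19 'a': node 5→6  emit P0@[14:19],P1@[19:19],P4@[18:19]
i=20 'c': node 6→8 (via fail)  emit P2@[19:20]
i=21 'a': node 8→7 (via fail)  emit P1@[21:21]
i=22 'a': node 7→11  emit P1@[22:22],P4@[21:22]
i=23 'd': node 11→9 (via fail)
i=24 'b': node 9→10  emit P3@[23:24]
i=25 'd': node 10→9 (via fail)
i=26 'a': node 9→7 (via fail)  emit P1@[26:26]
i=27 'c': node 7→8  emit P2@[26:27]
i=28 'c': node 8→1 (via fail)
i=29 'a': node 1→7 (via fail)  emit P1@[29:29]
i=30 'd': node 7→9 (via fail)
i=31 'd': node 9→9 (via fail)
i=32 'b': node 9→10  emit P3@[31:32]
i=33 'b': node 10→0 (via fail)
i=34 'd': node 0→9
i=35 'd': node 9→9 (via fail)
i=36 'b': node 9→10  emit P3@[35:36]
i=37 'c': node 10→1 (via fail)
i=38 'b': node 1→0 (via fail)
i=39 'd': node 0→9
i=40 'b': node 9→10  emit P3@[39:40]
i=41 'c': node 10→1 (via fail)
i=42 'a': node 1→7 (via fail)  emit P1@[42:42]
i=43 'a': node 7→11  emit P1@[43:43],P4@[42:43]
i=44 'c': node 11→8 (via fail)  emit P2@[43:44]
i=45 'a': node 8→7 (via fail)  emit P1@[45:45]
i=46 'a': node 7→11  emit P1@[46:46],P4@[45:46]
i=47 'c': node 11→8 (via fail)  emit P2@[46:47]
i=48 'c': node 8→1 (via fail)
i=49 'd': node 1→2
i=50 'c': node 2→3
i=51 'c': node 3→4
i=52 'a': node 4→5  emit P1@[52:52]
i=53 'a': node 5→6  emit P0@[48:53],P1@[53:53],P4@[52:53]
i=54 'b': node 6→0 (via fail)
i=55 'c': node 0→1

Matches: [[4,1],[6,3],[8,3],[10,1],[13,3],[18,1],[19,0],[19,1],[19,4],[20,2],[21,1],[22,1],[22,4],[24,3],[26,1],[27,2],[29,1],[32,3],[36,3],[40,3],[42,1],[43,1],[43,4],[44,2],[45,1],[46,1],[46,4],[47,2],[52,1],[53,0],[53,1],[53,4]]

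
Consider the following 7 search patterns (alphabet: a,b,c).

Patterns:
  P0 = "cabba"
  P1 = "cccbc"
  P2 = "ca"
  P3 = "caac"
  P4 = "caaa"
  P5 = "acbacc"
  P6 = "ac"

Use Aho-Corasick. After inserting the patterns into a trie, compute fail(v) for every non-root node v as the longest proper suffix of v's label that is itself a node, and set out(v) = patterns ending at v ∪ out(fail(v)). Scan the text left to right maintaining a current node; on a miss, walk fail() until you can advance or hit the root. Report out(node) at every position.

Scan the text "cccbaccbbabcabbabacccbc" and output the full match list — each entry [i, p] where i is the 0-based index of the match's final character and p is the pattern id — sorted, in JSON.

Build:
Trie nodes:
  n0 'ε': a→13 c→1
  n1 'c': a→2 c→6
  n2 'ca': a→10 b→3  ←P2
  n3 'cab': b→4
  n4 'cabb': a→5
  n5 'cabba': ·  ←P0
  n6 'cc': c→7
  n7 'ccc': b→8
  n8 'cccb': c→9
  n9 'cccbc': ·  ←P1
  n10 'caa': a→12 c→11
  n11 'caac': ·  ←P3
  n12 'caaa': ·  ←P4
  n13 'a': c→14
  n14 'ac': b→15  ←P6
  n15 'acb': a→16
  n16 'acba': c→17
  n17 'acbac': c→18
  n18 'acbacc': ·  ←P5

Failure links (BFS by depth):
  n1('c'): parent n0 fail=0; on 'c' 0 → fail=0;  out ∅∪∅=∅
  n13('a'): parent n0 fail=0; on 'a' 0 → fail=0;  out ∅∪∅=∅
  n2('ca'): parent n1 fail=0; on 'a' 0 → fail=13;  out {2}∪∅={2}
  n6('cc'): parent n1 fail=0; on 'c' 0 → fail=1;  out ∅∪∅=∅
  n14('ac'): parent n13 fail=0; on 'c' 0 → fail=1;  out {6}∪∅={6}
  n3('cab'): parent n2 fail=13; on 'b' 13→0 → fail=0;  out ∅∪∅=∅
  n7('ccc'): parent n6 fail=1; on 'c' 1 → fail=6;  out ∅∪∅=∅
  n10('caa'): parent n2 fail=13; on 'a' 13→0 → fail=13;  out ∅∪∅=∅
  n15('acb'): parent n14 fail=1; on 'b' 1→0 → fail=0;  out ∅∪∅=∅
  n4('cabb'): parent n3 fail=0; on 'b' 0 → fail=0;  out ∅∪∅=∅
  n8('cccb'): parent n7 fail=6; on 'b' 6→1→0 → fail=0;  out ∅∪∅=∅
  n11('caac'): parent n10 fail=13; on 'c' 13 → fail=14;  out {3}∪{6}={3,6}
  n12('caaa'): parent n10 fail=13; on 'a' 13→0 → fail=13;  out {4}∪∅={4}
  n16('acba'): parent n15 fail=0; on 'a' 0 → fail=13;  out ∅∪∅=∅
  n5('cabba'): parent n4 fail=0; on 'a' 0 → fail=13;  out {0}∪∅={0}
  n9('cccbc'): parent n8 fail=0; on 'c' 0 → fail=1;  out {1}∪∅={1}
  n17('acbac'): parent n16 fail=13; on 'c' 13 → fail=14;  out ∅∪{6}={6}
  n18('acbacc'): parent n17 fail=14; on 'c' 14→1 → fail=6;  out {5}∪∅={5}

Scan:
[0] read 'c'  n0⇒n1
[1] read 'c'  n1⇒n6
[2] read 'c'  n6⇒n7
[3] read 'b'  n7⇒n8
[4] read 'a'  n8⇒n13 (fail-walked)
[5] read 'c'  n13⇒n14  emit P6@[4:5]
[6] read 'c'  n14⇒n6 (fail-walked)
[7] read 'b'  n6⇒n0 (fail-walked)
[8] read 'b'  n0⇒n0
[9] read 'a'  n0⇒n13
[10] read 'b'  n13⇒n0 (fail-walked)
[11] read 'c'  n0⇒n1
[12] read 'a'  n1⇒n2  emit P2@[11:12]
[13] read 'b'  n2⇒n3
[14] read 'b'  n3⇒n4
[15] read 'a'  n4⇒n5  emit P0@[11:15]
[16] read 'b'  n5⇒n0 (fail-walked)
[17] read 'a'  n0⇒n13
[18] read 'c'  n13⇒n14  emit P6@[17:18]
[19] read 'c'  n14⇒n6 (fail-walked)
[20] read 'c'  n6⇒n7
[21] read 'b'  n7⇒n8
[22] read 'c'  n8⇒n9  emit P1@[18:22]

All matches (sorted): [[5,6],[12,2],[15,0],[18,6],[22,1]]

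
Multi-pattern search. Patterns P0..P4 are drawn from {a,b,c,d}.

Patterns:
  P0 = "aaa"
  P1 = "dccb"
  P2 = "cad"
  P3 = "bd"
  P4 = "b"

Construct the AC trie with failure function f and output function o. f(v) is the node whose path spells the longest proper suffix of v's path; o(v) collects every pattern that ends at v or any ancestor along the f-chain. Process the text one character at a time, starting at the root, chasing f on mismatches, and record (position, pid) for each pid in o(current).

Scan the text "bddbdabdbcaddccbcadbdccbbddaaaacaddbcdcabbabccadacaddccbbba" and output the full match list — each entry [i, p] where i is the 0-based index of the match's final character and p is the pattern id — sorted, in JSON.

Construct AC machine:
Trie (insert patterns):
  0='ε' goto a→1 b→11 c→8 d→4
  1='a' goto a→2
  2='aa' goto a→3
  3='aaa' goto ·  ←P0
  4='d' goto c→5
  5='dc' goto c→6
  6='dcc' goto b→7
  7='dccb' goto ·  ←P1
  8='c' goto a→9
  9='ca' goto d→10
  10='cad' goto ·  ←P2
  11='b' goto d→12  ←P4
  12='bd' goto ·  ←P3

Failure links (BFS by depth):
  n1('a'): parent n0 fail=0; on 'a' 0 → fail=0;  out ∅∪∅=∅
  n4('d'): parent n0 fail=0; on 'd' 0 → fail=0;  out ∅∪∅=∅
  n8('c'): parent n0 fail=0; on 'c' 0 → fail=0;  out ∅∪∅=∅
  n11('b'): parent n0 fail=0; on 'b' 0 → fail=0;  out {4}∪∅={4}
  n2('aa'): parent n1 fail=0; on 'a' 0 → fail=1;  out ∅∪∅=∅
  n5('dc'): parent n4 fail=0; on 'c' 0 → fail=8;  out ∅∪∅=∅
  n9('ca'): parent n8 fail=0; on 'a' 0 → fail=1;  out ∅∪∅=∅
  n12('bd'): parent n11 fail=0; on 'd' 0 → fail=4;  out {3}∪∅={3}
  n3('aaa'): parent n2 fail=1; on 'a' 1 → fail=2;  out {0}∪∅={0}
  n6('dcc'): parent n5 fail=8; on 'c' 8→0 → fail=8;  out ∅∪∅=∅
  n10('cad'): parent n9 fail=1; on 'd' 1→0 → fail=4;  out {2}∪∅={2}
  n7('dccb'): parent n6 fail=8; on 'b' 8→0 → fail=11;  out {1}∪{4}={1,4}

Text stream:
i=0 'b': node 0→11  emit P4@[0:0]
i=1 'd': node 11→12  emit P3@[0:1]
i=2 'd': node 12→4 ·f
i=3 'b': node 4→11 ·f  emit P4@[3:3]
i=4 'd': node 11→12  emit P3@[3:4]
i=5 'a': node 12→1 ·f
i=6 'b': node 1→11 ·f  emit P4@[6:6]
i=7 'd': node 11→12  emit P3@[6:7]
i=8 'b': node 12→11 ·f  emit P4@[8:8]
i=9 'c': node 11→8 ·f
i=10 'a': node 8→9
i=11 'd': node 9→10  emit P2@[9:11]
i=12 'd': node 10→4 ·f
i=13 'c': node 4→5
i=14 'c': node 5→6
i=15 'b': node 6→7  emit P1@[12:15],P4@[15:15]
i=16 'c': node 7→8 ·f
i=17 'a': node 8→9
i=18 'd': node 9→10  emit P2@[16:18]
i=19 'b': node 10→11 ·f  emit P4@[19:19]
i=20 'd': node 11→12  emit P3@[19:20]
i=21 'c': node 12→5 ·f
i=22 'c': node 5→6
i=23 'b': node 6→7  emit P1@[20:23],P4@[23:23]
i=24 'b': node 7→11 ·f  emit P4@[24:24]
i=25 'd': node 11→12  emit P3@[24:25]
i=26 'd': node 12→4 ·f
i=27 'a': node 4→1 ·f
i=28 'a': node 1→2
i=29 'a': node 2→3  emit P0@[27:29]
i=30 'a': node 3→3 ·f  emit P0@[28:30]
i=31 'c': node 3→8 ·f
i=32 'a': node 8→9
i=33 'd': node 9→10  emit P2@[31:33]
i=34 'd': node 10→4 ·f
i=35 'b': node 4→11 ·f  emit P4@[35:35]
i=36 'c': node 11→8 ·f
i=37 'd': node 8→4 ·f
i=38 'c': node 4→5
i=39 'a': node 5→9 ·f
i=40 'b': node 9→11 ·f  emit P4@[40:40]
i=41 'b': node 11→11 ·f  emit P4@[41:41]
i=42 'a': node 11→1 ·f
i=43 'b': node 1→11 ·f  emit P4@[43:43]
i=44 'c': node 11→8 ·f
i=45 'c': node 8→8 ·f
i=46 'a': node 8→9
i=47 'd': node 9→10  emit P2@[45:47]
i=48 'a': node 10→1 ·f
i=49 'c': node 1→8 ·f
i=50 'a': node 8→9
i=51 'd': node 9→10  emit P2@[49:51]
i=52 'd': node 10→4 ·f
i=53 'c': node 4→5
i=54 'c': node 5→6
i=55 'b': node 6→7  emit P1@[52:55],P4@[55:55]
i=56 'b': node 7→11 ·f  emit P4@[56:56]
i=57 'b': node 11→11 ·f  emit P4@[57:57]
i=58 'a': node 11→1 ·f

Matches: [[0,4],[1,3],[3,4],[4,3],[6,4],[7,3],[8,4],[11,2],[15,1],[15,4],[18,2],[19,4],[20,3],[23,1],[23,4],[24,4],[25,3],[29,0],[30,0],[33,2],[35,4],[40,4],[41,4],[43,4],[47,2],[51,2],[55,1],[55,4],[56,4],[57,4]]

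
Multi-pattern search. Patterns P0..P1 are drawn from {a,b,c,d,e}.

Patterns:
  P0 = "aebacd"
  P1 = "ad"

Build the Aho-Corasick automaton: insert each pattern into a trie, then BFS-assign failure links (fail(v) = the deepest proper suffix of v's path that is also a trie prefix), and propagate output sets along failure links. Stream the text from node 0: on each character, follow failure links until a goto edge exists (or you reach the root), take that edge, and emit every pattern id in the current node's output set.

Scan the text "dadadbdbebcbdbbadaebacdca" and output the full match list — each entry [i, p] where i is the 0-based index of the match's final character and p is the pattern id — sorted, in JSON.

Construct AC machine:
Trie nodes:
  0='ε' goto a→1
  1='a' goto d→7 e→2
  2='ae' goto b→3
  3='aeb' goto a→4
  4='aeba' goto c→5
  5='aebac' goto d→6
  6='aebacd' goto ·  ←P0
  7='ad' goto ·  ←P1

Failure links (BFS by depth):
  fail(1) 'a': from fail(0)=0 chase 'a': 0 ⇒ 0;  out=∅∪out(0)=∅
  fail(2) 'ae': from fail(1)=0 chase 'e': 0 ⇒ 0;  out=∅∪out(0)=∅
  fail(7) 'ad': from fail(1)=0 chase 'd': 0 ⇒ 0;  out={1}∪out(0)={1}
  fail(3) 'aeb': from fail(2)=0 chase 'b': 0 ⇒ 0;  out=∅∪out(0)=∅
  fail(4) 'aeba': from fail(3)=0 chase 'a': 0 ⇒ 1;  out=∅∪out(1)=∅
  fail(5) 'aebac': from fail(4)=1 chase 'c': 1→0 ⇒ 0;  out=∅∪out(0)=∅
  fail(6) 'aebacd': from fail(5)=0 chase 'd': 0 ⇒ 0;  out={0}∪out(0)={0}

Text stream:
[0] read 'd'  n0⇒n0
[1] read 'a'  n0⇒n1
[2] read 'd'  n1⇒n7  emit P1@[1:2]
[3] read 'a'  n7⇒n1 (via fail)
[4] read 'd'  n1⇒n7  emit P1@[3:4]
[5] read 'b'  n7⇒n0 (via fail)
[6] read 'd'  n0⇒n0
[7] read 'b'  n0⇒n0
[8] read 'e'  n0⇒n0
[9] read 'b'  n0⇒n0
[10] read 'c'  n0⇒n0
[11] read 'b'  n0⇒n0
[12] read 'd'  n0⇒n0
[13] read 'b'  n0⇒n0
[14] read 'b'  n0⇒n0
[15] read 'a'  n0⇒n1
[16] read 'd'  n1⇒n7  emit P1@[15:16]
[17] read 'a'  n7⇒n1 (via fail)
[18] read 'e'  n1⇒n2
[19] read 'b'  n2⇒n3
[20] read 'a'  n3⇒n4
[21] read 'c'  n4⇒n5
[22] read 'd'  n5⇒n6  emit P0@[17:22]
[23] read 'c'  n6⇒n0 (via fail)
[24] read 'a'  n0⇒n1

Matches: [[2,1],[4,1],[16,1],[22,0]]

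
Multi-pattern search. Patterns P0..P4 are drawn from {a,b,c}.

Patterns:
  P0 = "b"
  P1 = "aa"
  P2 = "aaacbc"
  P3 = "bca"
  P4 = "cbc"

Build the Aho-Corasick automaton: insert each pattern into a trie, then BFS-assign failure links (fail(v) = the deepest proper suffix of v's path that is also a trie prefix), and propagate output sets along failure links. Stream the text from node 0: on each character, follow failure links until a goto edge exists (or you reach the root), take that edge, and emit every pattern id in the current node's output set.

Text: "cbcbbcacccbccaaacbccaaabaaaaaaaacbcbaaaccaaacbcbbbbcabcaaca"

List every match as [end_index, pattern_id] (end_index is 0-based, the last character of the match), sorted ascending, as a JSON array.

Construct AC machine:
Trie (insert patterns):
  n0 'ε': a→2 b→1 c→10
  n1 'b': c→8  [P0 ends]
  n2 'a': a→3
  n3 'aa': a→4  [P1 ends]
  n4 'aaa': c→5
  n5 'aaac': b→6
  n6 'aaacb': c→7
  n7 'aaacbc': ·  [P2 ends]
  n8 'bc': a→9
  n9 'bca': ·  [P3 ends]
  n10 'c': b→11
  n11 'cb': c→12
  n12 'cbc': ·  [P4 ends]

BFS fail/out derivation:
  fail(1) 'b': from fail(0)=0 chase 'b': 0 ⇒ 0;  out={0}∪out(0)={0}
  fail(2) 'a': from fail(0)=0 chase 'a': 0 ⇒ 0;  out=∅∪out(0)=∅
  fail(10) 'c': from fail(0)=0 chase 'c': 0 ⇒ 0;  out=∅∪out(0)=∅
  fail(3) 'aa': from fail(2)=0 chase 'a': 0 ⇒ 2;  out={1}∪out(2)={1}
  fail(8) 'bc': from fail(1)=0 chase 'c': 0 ⇒ 10;  out=∅∪out(10)=∅
  fail(11) 'cb': from fail(10)=0 chase 'b': 0 ⇒ 1;  out=∅∪out(1)={0}
  fail(4) 'aaa': from fail(3)=2 chase 'a': 2 ⇒ 3;  out=∅∪out(3)={1}
  fail(9) 'bca': from fail(8)=10 chase 'a': 10→0 ⇒ 2;  out={3}∪out(2)={3}
  fail(12) 'cbc': from fail(11)=1 chase 'c': 1 ⇒ 8;  out={4}∪out(8)={4}
  fail(5) 'aaac': from fail(4)=3 chase 'c': 3→2→0 ⇒ 10;  out=∅∪out(10)=∅
  fail(6) 'aaacb': from fail(5)=10 chase 'b': 10 ⇒ 11;  out=∅∪out(11)={0}
  fail(7) 'aaacbc': from fail(6)=11 chase 'c': 11 ⇒ 12;  out={2}∪out(12)={2,4}

Scan:
[0] read 'c'  n0⇒n10
[1] read 'b'  n10⇒n11  → match P0@[1:1]
[2] read 'c'  n11⇒n12  → match P4@[0:2]
[3] read 'b'  n12⇒n11 (fail-walked)  → match P0@[3:3]
[4] read 'b'  n11⇒n1 (fail-walked)  → match P0@[4:4]
[5] read 'c'  n1⇒n8
[6] read 'a'  n8⇒n9  → match P3@[4:6]
[7] read 'c'  n9⇒n10 (fail-walked)
[8] read 'c'  n10⇒n10 (fail-walked)
[9] read 'c'  n10⇒n10 (fail-walked)
[10] read 'b'  n10⇒n11  → match P0@[10:10]
[11] read 'c'  n11⇒n12  → match P4@[9:11]
[12] read 'c'  n12⇒n10 (fail-walked)
[13] read 'a'  n10⇒n2 (fail-walked)
[14] read 'a'  n2⇒n3  → match P1@[13:14]
[15] read 'a'  n3⇒n4  → match P1@[14:15]
[16] read 'c'  n4⇒n5
[17] read 'b'  n5⇒n6  → match P0@[17:17]
[18] read 'c'  n6⇒n7  → match P2@[13:18],P4@[16:18]
[19] read 'c'  n7⇒n10 (fail-walked)
[20] read 'a'  n10⇒n2 (fail-walked)
[21] read 'a'  n2⇒n3  → match P1@[20:21]
[22] read 'a'  n3⇒n4  → match P1@[21:22]
[23] read 'b'  n4⇒n1 (fail-walked)  → match P0@[23:23]
[24] read 'a'  n1⇒n2 (fail-walked)
[25] read 'a'  n2⇒n3  → match P1@[24:25]
[26] read 'a'  n3⇒n4  → match P1@[25:26]
[27] read 'a'  n4⇒n4 (fail-walked)  → match P1@[26:27]
[28] read 'a'  n4⇒n4 (fail-walked)  → match P1@[27:28]
[29] read 'a'  n4⇒n4 (fail-walked)  → match P1@[28:29]
[30] read 'a'  n4⇒n4 (fail-walked)  → match P1@[29:30]
[31] read 'a'  n4⇒n4 (fail-walked)  → match P1@[30:31]
[32] read 'c'  n4⇒n5
[33] read 'b'  n5⇒n6  → match P0@[33:33]
[34] read 'c'  n6⇒n7  → match P2@[29:34],P4@[32:34]
[35] read 'b'  n7⇒n11 (fail-walked)  → match P0@[35:35]
[36] read 'a'  n11⇒n2 (fail-walked)
[37] read 'a'  n2⇒n3  → match P1@[36:37]
[38] read 'a'  n3⇒n4  → match P1@[37:38]
[39] read 'c'  n4⇒n5
[40] read 'c'  n5⇒n10 (fail-walked)
[41] read 'a'  n10⇒n2 (fail-walked)
[42] read 'a'  n2⇒n3  → match P1@[41:42]
[43] read 'a'  n3⇒n4  → match P1@[42:43]
[44] read 'c'  n4⇒n5
[45] read 'b'  n5⇒n6  → match P0@[45:45]
[46] read 'c'  n6⇒n7  → match P2@[41:46],P4@[44:46]
[47] read 'b'  n7⇒n11 (fail-walked)  → match P0@[47:47]
[48] read 'b'  n11⇒n1 (fail-walked)  → match P0@[48:48]
[49] read 'b'  n1⇒n1 (fail-walked)  → match P0@[49:49]
[50] read 'b'  n1⇒n1 (fail-walked)  → match P0@[50:50]
[51] read 'c'  n1⇒n8
[52] read 'a'  n8⇒n9  → match P3@[50:52]
[53] read 'b'  n9⇒n1 (fail-walked)  → match P0@[53:53]
[54] read 'c'  n1⇒n8
[55] read 'a'  n8⇒n9  → match P3@[53:55]
[56] read 'a'  n9⇒n3 (fail-walked)  → match P1@[55:56]
[57] read 'c'  n3⇒n10 (fail-walked)
[58] read 'a'  n10⇒n2 (fail-walked)

Result: [[1,0],[2,4],[3,0],[4,0],[6,3],[10,0],[11,4],[14,1],[15,1],[17,0],[18,2],[18,4],[21,1],[22,1],[23,0],[25,1],[26,1],[27,1],[28,1],[29,1],[30,1],[31,1],[33,0],[34,2],[34,4],[35,0],[37,1],[38,1],[42,1],[43,1],[45,0],[46,2],[46,4],[47,0],[48,0],[49,0],[50,0],[52,3],[53,0],[55,3],[56,1]]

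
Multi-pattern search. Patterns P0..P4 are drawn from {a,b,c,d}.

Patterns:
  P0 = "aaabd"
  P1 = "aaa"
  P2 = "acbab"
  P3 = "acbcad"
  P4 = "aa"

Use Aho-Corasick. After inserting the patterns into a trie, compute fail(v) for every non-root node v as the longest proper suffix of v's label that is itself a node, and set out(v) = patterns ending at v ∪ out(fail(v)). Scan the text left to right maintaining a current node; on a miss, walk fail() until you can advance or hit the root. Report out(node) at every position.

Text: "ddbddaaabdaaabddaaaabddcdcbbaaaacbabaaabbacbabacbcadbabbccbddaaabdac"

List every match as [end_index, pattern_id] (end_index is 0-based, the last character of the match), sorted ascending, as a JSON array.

Build automaton:
Trie (insert patterns):
  n0 'ε': a→1
  n1 'a': a→2 c→6
  n2 'aa': a→3  [P4 ends]
  n3 'aaa': b→4  [P1 ends]
  n4 'aaab': d→5
  n5 'aaabd': ·  [P0 ends]
  n6 'ac': b→7
  n7 'acb': a→8 c→10
  n8 'acba': b→9
  n9 'acbab': ·  [P2 ends]
  n10 'acbc': a→11
  n11 'acbca': d→12
  n12 'acbcad': ·  [P3 ends]

Failure links (BFS by depth):
  n1('a'): parent n0 fail=0; on 'a' 0 → fail=0;  out ∅∪∅=∅
  n2('aa'): parent n1 fail=0; on 'a' 0 → fail=1;  out {4}∪∅={4}
  n6('ac'): parent n1 fail=0; on 'c' 0 → fail=0;  out ∅∪∅=∅
  n3('aaa'): parent n2 fail=1; on 'a' 1 → fail=2;  out {1}∪{4}={1,4}
  n7('acb'): parent n6 fail=0; on 'b' 0 → fail=0;  out ∅∪∅=∅
  n4('aaab'): parent n3 fail=2; on 'b' 2→1→0 → fail=0;  out ∅∪∅=∅
  n8('acba'): parent n7 fail=0; on 'a' 0 → fail=1;  out ∅∪∅=∅
  n10('acbc'): parent n7 fail=0; on 'c' 0 → fail=0;  out ∅∪∅=∅
  n5('aaabd'): parent n4 fail=0; on 'd' 0 → fail=0;  out {0}∪∅={0}
  n9('acbab'): parent n8 fail=1; on 'b' 1→0 → fail=0;  out {2}∪∅={2}
  n11('acbca'): parent n10 fail=0; on 'a' 0 → fail=1;  out ∅∪∅=∅
  n12('acbcad'): parent n11 fail=1; on 'd' 1→0 → fail=0;  out {3}∪∅={3}

Run:
[0] read 'd'  n0⇒n0
[1] read 'd'  n0⇒n0
[2] read 'b'  n0⇒n0
[3] read 'd'  n0⇒n0
[4] read 'd'  n0⇒n0
[5] read 'a'  n0⇒n1
[6] read 'a'  n1⇒n2  ** P4@[5:6]
[7] read 'a'  n2⇒n3  ** P1@[5:7],P4@[6:7]
[8] read 'b'  n3⇒n4
[9] read 'd'  n4⇒n5  ** P0@[5:9]
[10] read 'a'  n5⇒n1 (fail-walked)
[11] read 'a'  n1⇒n2  ** P4@[10:11]
[12] read 'a'  n2⇒n3  ** P1@[10:12],P4@[11:12]
[13] read 'b'  n3⇒n4
[14] read 'd'  n4⇒n5  ** P0@[10:14]
[15] read 'd'  n5⇒n0 (fail-walked)
[16] read 'a'  n0⇒n1
[17] read 'a'  n1⇒n2  ** P4@[16:17]
[18] read 'a'  n2⇒n3  ** P1@[16:18],P4@[17:18]
[19] read 'a'  n3⇒n3 (fail-walked)  ** P1@[17:19],P4@[18:19]
[20] read 'b'  n3⇒n4
[21] read 'd'  n4⇒n5  ** P0@[17:21]
[22] read 'd'  n5⇒n0 (fail-walked)
[23] read 'c'  n0⇒n0
[24] read 'd'  n0⇒n0
[25] read 'c'  n0⇒n0
[26] read 'b'  n0⇒n0
[27] read 'b'  n0⇒n0
[28] read 'a'  n0⇒n1
[29] read 'a'  n1⇒n2  ** P4@[28:29]
[30] read 'a'  n2⇒n3  ** P1@[28:30],P4@[29:30]
[31] read 'a'  n3⇒n3 (fail-walked)  ** P1@[29:31],P4@[30:31]
[32] read 'c'  n3⇒n6 (fail-walked)
[33] read 'b'  n6⇒n7
[34] read 'a'  n7⇒n8
[35] read 'b'  n8⇒n9  ** P2@[31:35]
[36] read 'a'  n9⇒n1 (fail-walked)
[37] read 'a'  n1⇒n2  ** P4@[36:37]
[38] read 'a'  n2⇒n3  ** P1@[36:38],P4@[37:38]
[39] read 'b'  n3⇒n4
[40] read 'b'  n4⇒n0 (fail-walked)
[41] read 'a'  n0⇒n1
[42] read 'c'  n1⇒n6
[43] read 'b'  n6⇒n7
[44] read 'a'  n7⇒n8
[45] read 'b'  n8⇒n9  ** P2@[41:45]
[46] read 'a'  n9⇒n1 (fail-walked)
[47] read 'c'  n1⇒n6
[48] read 'b'  n6⇒n7
[49] read 'c'  n7⇒n10
[50] read 'a'  n10⇒n11
[51] read 'd'  n11⇒n12  ** P3@[46:51]
[52] read 'b'  n12⇒n0 (fail-walked)
[53] read 'a'  n0⇒n1
[54] read 'b'  n1⇒n0 (fail-walked)
[55] read 'b'  n0⇒n0
[56] read 'c'  n0⇒n0
[57] read 'c'  n0⇒n0
[58] read 'b'  n0⇒n0
[59] read 'd'  n0⇒n0
[60] read 'd'  n0⇒n0
[61] read 'a'  n0⇒n1
[62] read 'a'  n1⇒n2  ** P4@[61:62]
[63] read 'a'  n2⇒n3  ** P1@[61:63],P4@[62:63]
[64] read 'b'  n3⇒n4
[65] read 'd'  n4⇒n5  ** P0@[61:65]
[66] read 'a'  n5⇒n1 (fail-walked)
[67] read 'c'  n1⇒n6

All matches (sorted): [[6,4],[7,1],[7,4],[9,0],[11,4],[12,1],[12,4],[14,0],[17,4],[18,1],[18,4],[19,1],[19,4],[21,0],[29,4],[30,1],[30,4],[31,1],[31,4],[35,2],[37,4],[38,1],[38,4],[45,2],[51,3],[62,4],[63,1],[63,4],[65,0]]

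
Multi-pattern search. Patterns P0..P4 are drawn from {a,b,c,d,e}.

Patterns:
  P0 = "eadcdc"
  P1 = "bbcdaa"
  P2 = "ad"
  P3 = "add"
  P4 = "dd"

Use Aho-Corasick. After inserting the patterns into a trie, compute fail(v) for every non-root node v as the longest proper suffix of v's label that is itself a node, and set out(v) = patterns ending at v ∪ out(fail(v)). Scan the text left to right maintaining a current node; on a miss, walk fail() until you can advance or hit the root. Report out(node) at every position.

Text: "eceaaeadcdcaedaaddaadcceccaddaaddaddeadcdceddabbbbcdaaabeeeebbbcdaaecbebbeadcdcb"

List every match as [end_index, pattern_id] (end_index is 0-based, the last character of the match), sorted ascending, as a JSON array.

Build automaton:
Trie nodes:
  0='ε' goto a→13 b→7 d→16 e→1
  1='e' goto a→2
  2='ea' goto d→3
  3='ead' goto c→4
  4='eadc' goto d→5
  5='eadcd' goto c→6
  6='eadcdc' goto ·  [P0 ends]
  7='b' goto b→8
  8='bb' goto c→9
  9='bbc' goto d→10
  10='bbcd' goto a→11
  11='bbcda' goto a→12
  12='bbcdaa' goto ·  [P1 ends]
  13='a' goto d→14
  14='ad' goto d→15  [P2 ends]
  15='add' goto ·  [P3 ends]
  16='d' goto d→17
  17='dd' goto ·  [P4 ends]

Failure links (BFS by depth):
  fail(1) 'e': from fail(0)=0 chase 'e': 0 ⇒ 0;  out=∅∪out(0)=∅
  fail(7) 'b': from fail(0)=0 chase 'b': 0 ⇒ 0;  out=∅∪out(0)=∅
  fail(13) 'a': from fail(0)=0 chase 'a': 0 ⇒ 0;  out=∅∪out(0)=∅
  fail(16) 'd': from fail(0)=0 chase 'd': 0 ⇒ 0;  out=∅∪out(0)=∅
  fail(2) 'ea': from fail(1)=0 chase 'a': 0 ⇒ 13;  out=∅∪out(13)=∅
  fail(8) 'bb': from fail(7)=0 chase 'b': 0 ⇒ 7;  out=∅∪out(7)=∅
  fail(14) 'ad': from fail(13)=0 chase 'd': 0 ⇒ 16;  out={2}∪out(16)={2}
  fail(17) 'dd': from fail(16)=0 chase 'd': 0 ⇒ 16;  out={4}∪out(16)={4}
  fail(3) 'ead': from fail(2)=13 chase 'd': 13 ⇒ 14;  out=∅∪out(14)={2}
  fail(9) 'bbc': from fail(8)=7 chase 'c': 7→0 ⇒ 0;  out=∅∪out(0)=∅
  fail(15) 'add': from fail(14)=16 chase 'd': 16 ⇒ 17;  out={3}∪out(17)={3,4}
  fail(4) 'eadc': from fail(3)=14 chase 'c': 14→16→0 ⇒ 0;  out=∅∪out(0)=∅
  fail(10) 'bbcd': from fail(9)=0 chase 'd': 0 ⇒ 16;  out=∅∪out(16)=∅
  fail(5) 'eadcd': from fail(4)=0 chase 'd': 0 ⇒ 16;  out=∅∪out(16)=∅
  fail(11) 'bbcda': from fail(10)=16 chase 'a': 16→0 ⇒ 13;  out=∅∪out(13)=∅
  fail(6) 'eadcdc': from fail(5)=16 chase 'c': 16→0 ⇒ 0;  out={0}∪out(0)={0}
  fail(12) 'bbcdaa': from fail(11)=13 chase 'a': 13→0 ⇒ 13;  out={1}∪out(13)={1}

Run:
i=0 'e': node 0→1
i=1 'c': node 1→0 ·f
i=2 'e': node 0→1
i=3 'a': node 1→2
i=4 'a': node 2→13 ·f
i=5 'e': node 13→1 ·f
i=6 'a': node 1→2
i=7 'd': node 2→3  emit P2@[6:7]
i=8 'c': node 3→4
i=9 'd': node 4→5
i=10 'c': node 5→6  emit P0@[5:10]
i=11 'a': node 6→13 ·f
i=12 'e': node 13→1 ·f
i=13 'd': node 1→16 ·f
i=14 'a': node 16→13 ·f
i=15 'a': node 13→13 ·f
i=16 'd': node 13→14  emit P2@[15:16]
i=17 'd': node 14→15  emit P3@[15:17],P4@[16:17]
i=18 'a': node 15→13 ·f
i=19 'a': node 13→13 ·f
i=20 'd': node 13→14  emit P2@[19:20]
i=21 'c': node 14→0 ·f
i=22 'c': node 0→0
i=23 'e': node 0→1
i=24 'c': node 1→0 ·f
i=25 'c': node 0→0
i=26 'a': node 0→13
i=27 'd': node 13→14  emit P2@[26:27]
i=28 'd': node 14→15  emit P3@[26:28],P4@[27:28]
i=29 'a': node 15→13 ·f
i=30 'a': node 13→13 ·f
i=31 'd': node 13→14  emit P2@[30:31]
i=32 'd': node 14→15  emit P3@[30:32],P4@[31:32]
i=33 'a': node 15→13 ·f
i=34 'd': node 13→14  emit P2@[33:34]
i=35 'd': node 14→15  emit P3@[33:35],P4@[34:35]
i=36 'e': node 15→1 ·f
i=37 'a': node 1→2
i=38 'd': node 2→3  emit P2@[37:38]
i=39 'c': node 3→4
i=40 'd': node 4→5
i=41 'c': node 5→6  emit P0@[36:41]
i=42 'e': node 6→1 ·f
i=43 'd': node 1→16 ·f
i=44 'd': node 16→17  emit P4@[43:44]
i=45 'a': node 17→13 ·f
i=46 'b': node 13→7 ·f
i=47 'b': node 7→8
i=48 'b': node 8→8 ·f
i=49 'b': node 8→8 ·f
i=50 'c': node 8→9
i=51 'd': node 9→10
i=52 'a': node 10→11
i=53 'a': node 11→12  emit P1@[48:53]
i=54 'a': node 12→13 ·f
i=55 'b': node 13→7 ·f
i=56 'e': node 7→1 ·f
i=57 'e': node 1→1 ·f
i=58 'e': node 1→1 ·f
i=59 'e': node 1→1 ·f
i=60 'b': node 1→7 ·f
i=61 'b': node 7→8
i=62 'b': node 8→8 ·f
i=63 'c': node 8→9
i=64 'd': node 9→10
i=65 'a': node 10→11
i=66 'a': node 11→12  emit P1@[61:66]
i=67 'e': node 12→1 ·f
i=68 'c': node 1→0 ·f
i=69 'b': node 0→7
i=70 'e': node 7→1 ·f
i=71 'b': node 1→7 ·f
i=72 'b': node 7→8
i=73 'e': node 8→1 ·f
i=74 'a': node 1→2
i=75 'd': node 2→3  emit P2@[74:75]
i=76 'c': node 3→4
i=77 'd': node 4→5
i=78 'c': node 5→6  emit P0@[73:78]
i=79 'b': node 6→7 ·f

All matches (sorted): [[7,2],[10,0],[16,2],[17,3],[17,4],[20,2],[27,2],[28,3],[28,4],[31,2],[32,3],[32,4],[34,2],[35,3],[35,4],[38,2],[41,0],[44,4],[53,1],[66,1],[75,2],[78,0]]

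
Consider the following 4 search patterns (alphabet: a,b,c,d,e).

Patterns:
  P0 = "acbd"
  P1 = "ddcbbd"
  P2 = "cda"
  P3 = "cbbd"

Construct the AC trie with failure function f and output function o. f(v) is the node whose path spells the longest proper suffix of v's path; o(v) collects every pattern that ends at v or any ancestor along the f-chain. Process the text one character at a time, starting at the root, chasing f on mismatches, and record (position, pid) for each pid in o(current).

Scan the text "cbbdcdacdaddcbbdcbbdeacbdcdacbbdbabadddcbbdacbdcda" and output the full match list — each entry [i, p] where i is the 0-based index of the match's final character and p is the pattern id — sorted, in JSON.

Build automaton:
Trie nodes:
  n0 'ε': a→1 c→11 d→5
  n1 'a': c→2
  n2 'ac': b→3
  n3 'acb': d→4
  n4 'acbd': ·  [P0 ends]
  n5 'd': d→6
  n6 'dd': c→7
  n7 'ddc': b→8
  n8 'ddcb': b→9
  n9 'ddcbb': d→10
  n10 'ddcbbd': ·  [P1 ends]
  n11 'c': b→14 d→12
  n12 'cd': a→13
  n13 'cda': ·  [P2 ends]
  n14 'cb': b→15
  n15 'cbb': d→16
  n16 'cbbd': ·  [P3 ends]

BFS fail/out derivation:
  n1('a'): parent n0 fail=0; on 'a' 0 → fail=0;  out ∅∪∅=∅
  n5('d'): parent n0 fail=0; on 'd' 0 → fail=0;  out ∅∪∅=∅
  n11('c'): parent n0 fail=0; on 'c' 0 → fail=0;  out ∅∪∅=∅
  n2('ac'): parent n1 fail=0; on 'c' 0 → fail=11;  out ∅∪∅=∅
  n6('dd'): parent n5 fail=0; on 'd' 0 → fail=5;  out ∅∪∅=∅
  n12('cd'): parent n11 fail=0; on 'd' 0 → fail=5;  out ∅∪∅=∅
  n14('cb'): parent n11 fail=0; on 'b' 0 → fail=0;  out ∅∪∅=∅
  n3('acb'): parent n2 fail=11; on 'b' 11 → fail=14;  out ∅∪∅=∅
  n7('ddc'): parent n6 fail=5; on 'c' 5→0 → fail=11;  out ∅∪∅=∅
  n13('cda'): parent n12 fail=5; on 'a' 5→0 → fail=1;  out {2}∪∅={2}
  n15('cbb'): parent n14 fail=0; on 'b' 0 → fail=0;  out ∅∪∅=∅
  n4('acbd'): parent n3 fail=14; on 'd' 14→0 → fail=5;  out {0}∪∅={0}
  n8('ddcb'): parent n7 fail=11; on 'b' 11 → fail=14;  out ∅∪∅=∅
  n16('cbbd'): parent n15 fail=0; on 'd' 0 → fail=5;  out {3}∪∅={3}
  n9('ddcbb'): parent n8 fail=14; on 'b' 14 → fail=15;  out ∅∪∅=∅
  n10('ddcbbd'): parent n9 fail=15; on 'd' 15 → fail=16;  out {1}∪{3}={1,3}

Text stream:
[0] read 'c'  n0⇒n11
[1] read 'b'  n11⇒n14
[2] read 'b'  n14⇒n15
[3] read 'd'  n15⇒n16  ** P3@[0:3]
[4] read 'c'  n16⇒n11 ·f
[5] read 'd'  n11⇒n12
[6] read 'a'  n12⇒n13  ** P2@[4:6]
[7] read 'c'  n13⇒n2 ·f
[8] read 'd'  n2⇒n12 ·f
[9] read 'a'  n12⇒n13  ** P2@[7:9]
[10] read 'd'  n13⇒n5 ·f
[11] read 'd'  n5⇒n6
[12] read 'c'  n6⇒n7
[13] read 'b'  n7⇒n8
[14] read 'b'  n8⇒n9
[15] read 'd'  n9⇒n10  ** P1@[10:15],P3@[12:15]
[16] read 'c'  n10⇒n11 ·f
[17] read 'b'  n11⇒n14
[18] read 'b'  n14⇒n15
[19] read 'd'  n15⇒n16  ** P3@[16:19]
[20] read 'e'  n16⇒n0 ·f
[21] read 'a'  n0⇒n1
[22] read 'c'  n1⇒n2
[23] read 'b'  n2⇒n3
[24] read 'd'  n3⇒n4  ** P0@[21:24]
[25] read 'c'  n4⇒n11 ·f
[26] read 'd'  n11⇒n12
[27] read 'a'  n12⇒n13  ** P2@[25:27]
[28] read 'c'  n13⇒n2 ·f
[29] read 'b'  n2⇒n3
[30] read 'b'  n3⇒n15 ·f
[31] read 'd'  n15⇒n16  ** P3@[28:31]
[32] read 'b'  n16⇒n0 ·f
[33] read 'a'  n0⇒n1
[34] read 'b'  n1⇒n0 ·f
[35] read 'a'  n0⇒n1
[36] read 'd'  n1⇒n5 ·f
[37] read 'd'  n5⇒n6
[38] read 'd'  n6⇒n6 ·f
[39] read 'c'  n6⇒n7
[40] read 'b'  n7⇒n8
[41] read 'b'  n8⇒n9
[42] read 'd'  n9⇒n10  ** P1@[37:42],P3@[39:42]
[43] read 'a'  n10⇒n1 ·f
[44] read 'c'  n1⇒n2
[45] read 'b'  n2⇒n3
[46] read 'd'  n3⇒n4  ** P0@[43:46]
[47] read 'c'  n4⇒n11 ·f
[48] read 'd'  n11⇒n12
[49] read 'a'  n12⇒n13  ** P2@[47:49]

Matches: [[3,3],[6,2],[9,2],[15,1],[15,3],[19,3],[24,0],[27,2],[31,3],[42,1],[42,3],[46,0],[49,2]]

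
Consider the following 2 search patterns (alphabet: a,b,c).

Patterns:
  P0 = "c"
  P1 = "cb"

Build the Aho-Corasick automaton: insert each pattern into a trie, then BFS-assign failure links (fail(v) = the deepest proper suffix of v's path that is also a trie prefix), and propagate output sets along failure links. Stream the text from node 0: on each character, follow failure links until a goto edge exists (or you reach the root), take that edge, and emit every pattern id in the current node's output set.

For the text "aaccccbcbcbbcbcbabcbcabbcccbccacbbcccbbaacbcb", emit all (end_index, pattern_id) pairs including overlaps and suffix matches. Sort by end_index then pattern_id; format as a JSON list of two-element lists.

Build:
Trie nodes:
  n0 'ε': c→1
  n1 'c': b→2  [P0 ends]
  n2 'cb': ·  [P1 ends]

BFS fail/out derivation:
  fail(1) 'c': from fail(0)=0 chase 'c': 0 ⇒ 0;  out={0}∪out(0)={0}
  fail(2) 'cb': from fail(1)=0 chase 'b': 0 ⇒ 0;  out={1}∪out(0)={1}

Run:
[0] read 'a'  n0⇒n0
[1] read 'a'  n0⇒n0
[2] read 'c'  n0⇒n1  ** P0@[2:2]
[3] read 'c'  n1⇒n1 (fail-walked)  ** P0@[3:3]
[4] read 'c'  n1⇒n1 (fail-walked)  ** P0@[4:4]
[5] read 'c'  n1⇒n1 (fail-walked)  ** P0@[5:5]
[6] read 'b'  n1⇒n2  ** P1@[5:6]
[7] read 'c'  n2⇒n1 (fail-walked)  ** P0@[7:7]
[8] read 'b'  n1⇒n2  ** P1@[7:8]
[9] read 'c'  n2⇒n1 (fail-walked)  ** P0@[9:9]
[10] read 'b'  n1⇒n2  ** P1@[9:10]
[11] read 'b'  n2⇒n0 (fail-walked)
[12] read 'c'  n0⇒n1  ** P0@[12:12]
[13] read 'b'  n1⇒n2  ** P1@[12:13]
[14] read 'c'  n2⇒n1 (fail-walked)  ** P0@[14:14]
[15] read 'b'  n1⇒n2  ** P1@[14:15]
[16] read 'a'  n2⇒n0 (fail-walked)
[17] read 'b'  n0⇒n0
[18] read 'c'  n0⇒n1  ** P0@[18:18]
[19] read 'b'  n1⇒n2  ** P1@[18:19]
[20] read 'c'  n2⇒n1 (fail-walked)  ** P0@[20:20]
[21] read 'a'  n1⇒n0 (fail-walked)
[22] read 'b'  n0⇒n0
[23] read 'b'  n0⇒n0
[24] read 'c'  n0⇒n1  ** P0@[24:24]
[25] read 'c'  n1⇒n1 (fail-walked)  ** P0@[25:25]
[26] read 'c'  n1⇒n1 (fail-walked)  ** P0@[26:26]
[27] read 'b'  n1⇒n2  ** P1@[26:27]
[28] read 'c'  n2⇒n1 (fail-walked)  ** P0@[28:28]
[29] read 'c'  n1⇒n1 (fail-walked)  ** P0@[29:29]
[30] read 'a'  n1⇒n0 (fail-walked)
[31] read 'c'  n0⇒n1  ** P0@[31:31]
[32] read 'b'  n1⇒n2  ** P1@[31:32]
[33] read 'b'  n2⇒n0 (fail-walked)
[34] read 'c'  n0⇒n1  ** P0@[34:34]
[35] read 'c'  n1⇒n1 (fail-walked)  ** P0@[35:35]
[36] read 'c'  n1⇒n1 (fail-walked)  ** P0@[36:36]
[37] read 'b'  n1⇒n2  ** P1@[36:37]
[38] read 'b'  n2⇒n0 (fail-walked)
[39] read 'a'  n0⇒n0
[40] read 'a'  n0⇒n0
[41] read 'c'  n0⇒n1  ** P0@[41:41]
[42] read 'b'  n1⇒n2  ** P1@[41:42]
[43] read 'c'  n2⇒n1 (fail-walked)  ** P0@[43:43]
[44] read 'b'  n1⇒n2  ** P1@[43:44]

Result: [[2,0],[3,0],[4,0],[5,0],[6,1],[7,0],[8,1],[9,0],[10,1],[12,0],[13,1],[14,0],[15,1],[18,0],[19,1],[20,0],[24,0],[25,0],[26,0],[27,1],[28,0],[29,0],[31,0],[32,1],[34,0],[35,0],[36,0],[37,1],[41,0],[42,1],[43,0],[44,1]]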